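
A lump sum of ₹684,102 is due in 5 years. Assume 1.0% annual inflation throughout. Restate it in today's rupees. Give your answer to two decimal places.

₹650,899.58

Price-level factor over 5 years: (1 + 1.0%)^5 = 1.0510100501.
Purchasing power today: ₹684,102 divided by that factor.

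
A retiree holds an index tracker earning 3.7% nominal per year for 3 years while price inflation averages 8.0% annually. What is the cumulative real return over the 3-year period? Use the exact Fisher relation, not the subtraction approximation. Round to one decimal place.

-11.5%

The annual real rate is (1+3.7%)/(1+8.0%) − 1 = -3.9815%.
Compounded over 3 years: (1 + -0.039815)^3 − 1 ≈ -0.11475.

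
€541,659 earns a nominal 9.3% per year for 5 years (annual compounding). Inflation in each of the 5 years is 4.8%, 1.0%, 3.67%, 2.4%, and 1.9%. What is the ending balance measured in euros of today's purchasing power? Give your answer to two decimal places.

Nominal value at maturity: €541,659 × (1 + 9.3%)^5 ≈ €844,941.76.
Price-level factor over 5 years: 1.048 × 1.010 × 1.0367 × 1.024 × 1.019 ≈ 1.1450116240.
Dividing the nominal maturity value by the price-level factor gives the value in today's money.

€737,932.91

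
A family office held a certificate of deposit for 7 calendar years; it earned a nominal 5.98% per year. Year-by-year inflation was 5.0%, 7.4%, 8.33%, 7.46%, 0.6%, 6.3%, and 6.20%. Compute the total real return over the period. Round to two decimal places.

0.72%

Cumulative inflation factor: 1.050 × 1.074 × 1.0833 × 1.0746 × 1.006 × 1.063 × 1.0620 ≈ 1.49089.
Nominal growth factor: 1.50165. Real growth factor = 1.50165 / 1.49089 ≈ 1.00722.
Total real return ≈ 0.7216%.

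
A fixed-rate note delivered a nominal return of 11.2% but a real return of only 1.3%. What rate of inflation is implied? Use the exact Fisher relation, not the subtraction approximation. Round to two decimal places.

From (1+r_nom) = (1+r_real)(1+π), we get 1+π = (1 + 11.2%)/(1 + 1.3%) = 1.112/1.013 ≈ 1.09773.
So π ≈ 9.7730%.

9.77%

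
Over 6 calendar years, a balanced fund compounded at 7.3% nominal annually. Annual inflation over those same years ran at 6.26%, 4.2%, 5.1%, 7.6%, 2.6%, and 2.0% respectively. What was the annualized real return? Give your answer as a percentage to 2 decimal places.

Cumulative inflation factor: 1.0626 × 1.042 × 1.051 × 1.076 × 1.026 × 1.020 ≈ 1.31039.
Nominal growth factor: 1.52615. Real growth factor = 1.52615 / 1.31039 ≈ 1.16466.
Annualized: 1.16466^(1/6) − 1 ≈ 0.02573.

2.57%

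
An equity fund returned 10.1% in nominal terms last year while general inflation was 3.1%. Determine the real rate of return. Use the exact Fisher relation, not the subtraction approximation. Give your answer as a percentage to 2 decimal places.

Real return via the Fisher equation: (1 + 10.1%)/(1 + 3.1%) − 1 = 1.101/1.031 − 1 ≈ 0.06790.

6.79%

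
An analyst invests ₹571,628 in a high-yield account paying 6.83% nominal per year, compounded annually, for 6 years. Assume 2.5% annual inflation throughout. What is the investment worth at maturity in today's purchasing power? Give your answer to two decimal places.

Nominal value at maturity: ₹571,628 × (1 + 6.83%)^6 ≈ ₹849,714.18.
Price-level factor over 6 years: (1 + 2.5%)^6 ≈ 1.1596934182.
The maturity value deflated by that factor is the answer in today's purchasing power.

₹732,705.87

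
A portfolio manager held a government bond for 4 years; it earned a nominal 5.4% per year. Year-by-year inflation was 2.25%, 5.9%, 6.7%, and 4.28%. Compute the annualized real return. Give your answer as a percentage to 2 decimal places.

0.60%

Cumulative inflation factor: 1.0225 × 1.059 × 1.067 × 1.0428 ≈ 1.20483.
Nominal growth factor: 1.23413. Real growth factor = 1.23413 / 1.20483 ≈ 1.02432.
Annualized: 1.02432^(1/4) − 1 ≈ 0.00603.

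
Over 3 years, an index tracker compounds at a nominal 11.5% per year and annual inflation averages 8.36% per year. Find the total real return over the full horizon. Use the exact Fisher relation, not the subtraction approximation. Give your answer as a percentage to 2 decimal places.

8.95%

The annual real rate is (1+11.5%)/(1+8.36%) − 1 = 2.8977%.
Compounded over 3 years: (1 + 0.028977)^3 − 1 ≈ 0.08948.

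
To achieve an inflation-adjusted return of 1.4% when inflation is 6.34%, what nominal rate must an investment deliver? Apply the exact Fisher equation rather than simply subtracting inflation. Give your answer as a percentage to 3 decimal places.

By the Fisher equation, 1 + r_nom = (1 + 1.4%)(1 + 6.34%) = 1.014 × 1.0634 = 1.0782876.
So r_nom = 7.82876%.

7.829%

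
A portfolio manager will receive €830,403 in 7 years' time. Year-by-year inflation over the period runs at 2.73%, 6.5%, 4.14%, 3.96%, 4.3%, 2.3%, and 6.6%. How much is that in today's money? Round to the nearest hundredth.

Price-level factor over 7 years: 1.0273 × 1.065 × 1.0414 × 1.0396 × 1.043 × 1.023 × 1.066 ≈ 1.3472490527.
Purchasing power today: €830,403 divided by that factor.

€616,369.33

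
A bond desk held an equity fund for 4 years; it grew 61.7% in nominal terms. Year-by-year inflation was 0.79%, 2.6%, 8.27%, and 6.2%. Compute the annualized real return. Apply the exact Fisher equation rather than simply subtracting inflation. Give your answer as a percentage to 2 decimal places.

Cumulative inflation factor: 1.0079 × 1.026 × 1.0827 × 1.062 ≈ 1.18904.
Nominal growth factor: 1.61700. Real growth factor = 1.61700 / 1.18904 ≈ 1.35992.
Annualized: 1.35992^(1/4) − 1 ≈ 0.07989.

7.99%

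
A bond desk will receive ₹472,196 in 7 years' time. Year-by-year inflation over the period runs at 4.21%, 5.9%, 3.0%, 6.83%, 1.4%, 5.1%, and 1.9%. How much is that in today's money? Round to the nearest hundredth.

₹358,073.05

Price-level factor over 7 years: 1.0421 × 1.059 × 1.030 × 1.0683 × 1.014 × 1.051 × 1.019 ≈ 1.3187141436.
Purchasing power today: ₹472,196 divided by that factor.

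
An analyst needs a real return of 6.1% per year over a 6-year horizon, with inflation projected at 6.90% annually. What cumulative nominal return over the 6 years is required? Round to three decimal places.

112.892%

Required annual nominal rate: (1+6.1%)(1+6.90%) − 1 = 13.4209%.
Cumulative over 6 years: (1 + 0.134209)^6 − 1 ≈ 1.12892.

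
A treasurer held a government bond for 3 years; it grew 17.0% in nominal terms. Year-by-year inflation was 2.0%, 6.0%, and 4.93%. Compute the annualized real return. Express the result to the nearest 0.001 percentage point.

1.032%

Cumulative inflation factor: 1.020 × 1.060 × 1.0493 ≈ 1.13450.
Nominal growth factor: 1.17000. Real growth factor = 1.17000 / 1.13450 ≈ 1.03129.
Annualized: 1.03129^(1/3) − 1 ≈ 0.01032.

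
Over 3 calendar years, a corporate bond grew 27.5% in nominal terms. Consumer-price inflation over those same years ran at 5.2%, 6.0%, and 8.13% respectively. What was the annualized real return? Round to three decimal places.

1.878%

Cumulative inflation factor: 1.052 × 1.060 × 1.0813 ≈ 1.20578.
Nominal growth factor: 1.27500. Real growth factor = 1.27500 / 1.20578 ≈ 1.05741.
Annualized: 1.05741^(1/3) − 1 ≈ 0.01878.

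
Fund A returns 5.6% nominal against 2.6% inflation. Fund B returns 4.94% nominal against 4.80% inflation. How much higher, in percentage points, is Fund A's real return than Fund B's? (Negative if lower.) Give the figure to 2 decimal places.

Fund A real return: 1.056/1.026 − 1 = 2.924%.
Fund B real return: 1.0494/1.0480 − 1 = 0.134%.
Difference: 2.924 − 0.134 = 2.790 pp.

2.79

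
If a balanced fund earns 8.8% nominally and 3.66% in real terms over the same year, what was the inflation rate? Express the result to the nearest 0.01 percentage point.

From (1+r_nom) = (1+r_real)(1+π), we get 1+π = (1 + 8.8%)/(1 + 3.66%) = 1.088/1.0366 ≈ 1.04959.
So π ≈ 4.9585%.

4.96%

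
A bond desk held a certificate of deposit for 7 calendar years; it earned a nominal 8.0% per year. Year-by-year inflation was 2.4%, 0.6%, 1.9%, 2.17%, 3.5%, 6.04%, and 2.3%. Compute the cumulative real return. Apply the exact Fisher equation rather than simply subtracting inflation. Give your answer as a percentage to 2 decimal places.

Cumulative inflation factor: 1.024 × 1.006 × 1.019 × 1.0217 × 1.035 × 1.0604 × 1.023 ≈ 1.20415.
Nominal growth factor: 1.71382. Real growth factor = 1.71382 / 1.20415 ≈ 1.42326.
Total real return ≈ 42.3263%.

42.33%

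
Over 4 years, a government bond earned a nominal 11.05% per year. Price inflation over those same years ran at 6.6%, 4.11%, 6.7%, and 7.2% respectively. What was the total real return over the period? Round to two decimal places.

Cumulative inflation factor: 1.066 × 1.0411 × 1.067 × 1.072 ≈ 1.26943.
Nominal growth factor: 1.52081. Real growth factor = 1.52081 / 1.26943 ≈ 1.19802.
Total real return ≈ 19.8024%.

19.80%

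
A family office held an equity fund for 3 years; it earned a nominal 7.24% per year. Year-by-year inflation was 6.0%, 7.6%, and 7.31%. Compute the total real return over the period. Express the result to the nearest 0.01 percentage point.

0.77%

Cumulative inflation factor: 1.060 × 1.076 × 1.0731 ≈ 1.22393.
Nominal growth factor: 1.23330. Real growth factor = 1.23330 / 1.22393 ≈ 1.00766.
Total real return ≈ 0.7656%.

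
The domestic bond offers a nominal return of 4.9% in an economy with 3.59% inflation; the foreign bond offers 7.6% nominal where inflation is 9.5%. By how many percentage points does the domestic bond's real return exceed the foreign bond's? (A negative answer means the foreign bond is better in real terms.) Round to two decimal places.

The domestic bond real return: 1.049/1.0359 − 1 = 1.265%.
The foreign bond real return: 1.076/1.095 − 1 = -1.735%.
Difference: 1.265 − (-1.735) = 3.000 pp.

3.00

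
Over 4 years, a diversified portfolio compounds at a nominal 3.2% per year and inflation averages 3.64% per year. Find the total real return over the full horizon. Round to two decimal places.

-1.69%

The annual real rate is (1+3.2%)/(1+3.64%) − 1 = -0.4245%.
Compounded over 4 years: (1 + -0.004245)^4 − 1 ≈ -0.01687.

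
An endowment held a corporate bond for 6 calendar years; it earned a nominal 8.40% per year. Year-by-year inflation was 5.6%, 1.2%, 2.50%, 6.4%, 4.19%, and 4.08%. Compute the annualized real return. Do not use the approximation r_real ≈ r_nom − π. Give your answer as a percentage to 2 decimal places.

4.25%

Cumulative inflation factor: 1.056 × 1.012 × 1.0250 × 1.064 × 1.0419 × 1.0408 ≈ 1.26387.
Nominal growth factor: 1.62247. Real growth factor = 1.62247 / 1.26387 ≈ 1.28373.
Annualized: 1.28373^(1/6) − 1 ≈ 0.04251.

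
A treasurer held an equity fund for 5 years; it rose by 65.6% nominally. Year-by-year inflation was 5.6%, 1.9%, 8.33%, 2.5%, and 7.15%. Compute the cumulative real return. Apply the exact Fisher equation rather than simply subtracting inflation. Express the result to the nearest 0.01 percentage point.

29.35%

Cumulative inflation factor: 1.056 × 1.019 × 1.0833 × 1.025 × 1.0715 ≈ 1.28027.
Nominal growth factor: 1.65600. Real growth factor = 1.65600 / 1.28027 ≈ 1.29347.
Total real return ≈ 29.3473%.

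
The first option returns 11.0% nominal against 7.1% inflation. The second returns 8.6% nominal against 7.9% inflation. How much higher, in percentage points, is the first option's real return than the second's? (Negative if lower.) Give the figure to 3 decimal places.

2.993

The first option real return: 1.110/1.071 − 1 = 3.6415%.
The second real return: 1.086/1.079 − 1 = 0.6487%.
Difference: 3.6415 − 0.6487 = 2.9928 pp.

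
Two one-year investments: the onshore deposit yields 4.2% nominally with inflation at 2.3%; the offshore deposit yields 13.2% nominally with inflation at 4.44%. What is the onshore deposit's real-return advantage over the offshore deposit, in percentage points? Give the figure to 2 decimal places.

The onshore deposit real return: 1.042/1.023 − 1 = 1.857%.
The offshore deposit real return: 1.132/1.0444 − 1 = 8.388%.
Difference: 1.857 − 8.388 = -6.531 pp.

-6.53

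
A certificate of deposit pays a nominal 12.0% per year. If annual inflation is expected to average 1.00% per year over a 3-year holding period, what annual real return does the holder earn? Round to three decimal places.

10.891%

With constant rates the annual real return is the same each year: (1+12.0%)/(1+1.00%) − 1 = 0.10891.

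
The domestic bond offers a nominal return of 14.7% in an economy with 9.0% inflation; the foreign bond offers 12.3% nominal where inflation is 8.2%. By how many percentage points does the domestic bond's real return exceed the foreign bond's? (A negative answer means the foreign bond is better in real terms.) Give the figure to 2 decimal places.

1.44

The domestic bond real return: 1.147/1.090 − 1 = 5.229%.
The foreign bond real return: 1.123/1.082 − 1 = 3.789%.
Difference: 5.229 − 3.789 = 1.440 pp.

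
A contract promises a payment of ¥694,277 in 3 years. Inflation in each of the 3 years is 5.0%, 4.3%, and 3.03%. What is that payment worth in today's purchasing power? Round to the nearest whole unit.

¥615,312

Price-level factor over 3 years: 1.050 × 1.043 × 1.0303 = 1.128333045.
Purchasing power today: ¥694,277 divided by that factor.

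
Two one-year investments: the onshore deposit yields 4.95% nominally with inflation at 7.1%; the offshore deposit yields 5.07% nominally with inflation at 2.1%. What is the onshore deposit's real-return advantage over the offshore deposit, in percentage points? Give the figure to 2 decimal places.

-4.92

The onshore deposit real return: 1.0495/1.071 − 1 = -2.007%.
The offshore deposit real return: 1.0507/1.021 − 1 = 2.909%.
Difference: -2.007 − 2.909 = -4.916 pp.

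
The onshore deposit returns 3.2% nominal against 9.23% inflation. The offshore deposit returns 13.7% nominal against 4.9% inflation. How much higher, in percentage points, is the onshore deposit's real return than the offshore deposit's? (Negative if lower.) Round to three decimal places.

-13.909

The onshore deposit real return: 1.032/1.0923 − 1 = -5.5205%.
The offshore deposit real return: 1.137/1.049 − 1 = 8.3889%.
Difference: -5.5205 − 8.3889 = -13.9094 pp.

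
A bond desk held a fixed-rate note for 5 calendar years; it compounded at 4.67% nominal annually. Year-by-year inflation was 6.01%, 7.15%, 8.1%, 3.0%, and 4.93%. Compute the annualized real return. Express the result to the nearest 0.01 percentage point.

-1.09%

Cumulative inflation factor: 1.0601 × 1.0715 × 1.081 × 1.030 × 1.0493 ≈ 1.32709.
Nominal growth factor: 1.25635. Real growth factor = 1.25635 / 1.32709 ≈ 0.94669.
Annualized: 0.94669^(1/5) − 1 ≈ -0.01090.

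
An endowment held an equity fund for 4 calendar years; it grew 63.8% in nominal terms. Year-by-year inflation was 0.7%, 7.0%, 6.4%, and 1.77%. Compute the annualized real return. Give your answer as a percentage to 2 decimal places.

8.85%

Cumulative inflation factor: 1.007 × 1.070 × 1.064 × 1.0177 ≈ 1.16674.
Nominal growth factor: 1.63800. Real growth factor = 1.63800 / 1.16674 ≈ 1.40391.
Annualized: 1.40391^(1/4) − 1 ≈ 0.08852.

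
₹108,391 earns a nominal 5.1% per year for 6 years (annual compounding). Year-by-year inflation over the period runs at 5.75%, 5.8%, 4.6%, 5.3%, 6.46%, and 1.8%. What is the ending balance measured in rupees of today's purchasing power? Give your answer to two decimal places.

Nominal value at maturity: ₹108,391 × (1 + 5.1%)^6 ≈ ₹146,086.31.
Price-level factor over 6 years: 1.0575 × 1.058 × 1.046 × 1.053 × 1.0646 × 1.018 ≈ 1.3355505770.
Dividing the nominal maturity value by the price-level factor gives the value in today's money.

₹109,382.84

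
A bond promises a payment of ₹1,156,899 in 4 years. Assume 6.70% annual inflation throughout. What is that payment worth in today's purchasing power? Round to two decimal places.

₹892,560.72

Price-level factor over 4 years: (1 + 6.70%)^4 ≈ 1.2961572031.
Purchasing power today: ₹1,156,899 divided by that factor.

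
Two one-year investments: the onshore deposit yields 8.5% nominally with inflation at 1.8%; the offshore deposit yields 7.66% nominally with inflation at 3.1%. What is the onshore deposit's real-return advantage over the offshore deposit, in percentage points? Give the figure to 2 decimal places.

2.16

The onshore deposit real return: 1.085/1.018 − 1 = 6.582%.
The offshore deposit real return: 1.0766/1.031 − 1 = 4.423%.
Difference: 6.582 − 4.423 = 2.159 pp.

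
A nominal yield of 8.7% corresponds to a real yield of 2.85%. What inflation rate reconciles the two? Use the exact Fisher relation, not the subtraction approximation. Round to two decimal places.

5.69%

From (1+r_nom) = (1+r_real)(1+π), we get 1+π = (1 + 8.7%)/(1 + 2.85%) = 1.087/1.0285 ≈ 1.05688.
So π ≈ 5.6879%.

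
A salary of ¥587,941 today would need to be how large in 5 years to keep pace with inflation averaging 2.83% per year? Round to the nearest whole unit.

Cumulative price-level factor: (1+2.83%)^5 ≈ 1.1497387771.
Multiplying ¥587,941 by the price-level factor gives the future nominal sum.

¥675,979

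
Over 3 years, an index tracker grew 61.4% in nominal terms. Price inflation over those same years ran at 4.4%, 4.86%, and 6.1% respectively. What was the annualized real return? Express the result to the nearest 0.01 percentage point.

Cumulative inflation factor: 1.044 × 1.0486 × 1.061 ≈ 1.16152.
Nominal growth factor: 1.61400. Real growth factor = 1.61400 / 1.16152 ≈ 1.38956.
Annualized: 1.38956^(1/3) − 1 ≈ 0.11590.

11.59%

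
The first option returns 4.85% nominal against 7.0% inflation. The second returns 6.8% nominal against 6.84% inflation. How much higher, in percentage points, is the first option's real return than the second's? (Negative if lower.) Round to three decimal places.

The first option real return: 1.0485/1.070 − 1 = -2.0093%.
The second real return: 1.068/1.0684 − 1 = -0.0374%.
Difference: -2.0093 − (-0.0374) = -1.9719 pp.

-1.972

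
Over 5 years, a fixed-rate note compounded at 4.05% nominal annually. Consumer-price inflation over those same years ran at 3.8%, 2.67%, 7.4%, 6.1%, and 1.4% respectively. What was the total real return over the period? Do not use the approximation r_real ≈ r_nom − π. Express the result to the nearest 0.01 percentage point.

Cumulative inflation factor: 1.038 × 1.0267 × 1.074 × 1.061 × 1.014 ≈ 1.23140.
Nominal growth factor: 1.21958. Real growth factor = 1.21958 / 1.23140 ≈ 0.99040.
Total real return ≈ -0.9597%.

-0.96%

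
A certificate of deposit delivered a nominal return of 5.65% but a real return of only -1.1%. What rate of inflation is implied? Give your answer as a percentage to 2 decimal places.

From (1+r_nom) = (1+r_real)(1+π), we get 1+π = (1 + 5.65%)/(1 − 1.1%) = 1.0565/0.989 ≈ 1.06825.
So π ≈ 6.8251%.

6.83%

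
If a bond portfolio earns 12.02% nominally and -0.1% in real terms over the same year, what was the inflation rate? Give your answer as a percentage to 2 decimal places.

From (1+r_nom) = (1+r_real)(1+π), we get 1+π = (1 + 12.02%)/(1 − 0.1%) = 1.1202/0.999 ≈ 1.12132.
So π ≈ 12.1321%.

12.13%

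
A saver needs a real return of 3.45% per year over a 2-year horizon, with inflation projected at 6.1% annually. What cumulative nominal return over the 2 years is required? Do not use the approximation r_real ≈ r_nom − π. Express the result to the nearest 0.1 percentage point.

20.5%

Required annual nominal rate: (1+3.45%)(1+6.1%) − 1 = 9.76045%.
Cumulative over 2 years: (1 + 0.0976045)^2 − 1 ≈ 0.20474.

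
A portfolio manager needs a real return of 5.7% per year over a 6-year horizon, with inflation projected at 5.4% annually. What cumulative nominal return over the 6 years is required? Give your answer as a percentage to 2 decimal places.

91.20%

Required annual nominal rate: (1+5.7%)(1+5.4%) − 1 = 11.4078%.
Cumulative over 6 years: (1 + 0.114078)^6 − 1 ≈ 0.91203.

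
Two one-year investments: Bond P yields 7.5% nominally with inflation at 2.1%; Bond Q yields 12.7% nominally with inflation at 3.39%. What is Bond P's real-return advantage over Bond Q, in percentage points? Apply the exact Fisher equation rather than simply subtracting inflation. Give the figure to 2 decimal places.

-3.72

Bond P real return: 1.075/1.021 − 1 = 5.289%.
Bond Q real return: 1.127/1.0339 − 1 = 9.005%.
Difference: 5.289 − 9.005 = -3.716 pp.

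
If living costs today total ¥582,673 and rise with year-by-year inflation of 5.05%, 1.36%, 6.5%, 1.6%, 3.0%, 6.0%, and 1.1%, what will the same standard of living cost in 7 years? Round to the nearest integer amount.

¥741,012

Cumulative price-level factor: 1.0505 × 1.0136 × 1.065 × 1.016 × 1.030 × 1.060 × 1.011 ≈ 1.2717455302.
Multiplying ¥582,673 by the price-level factor gives the future nominal sum.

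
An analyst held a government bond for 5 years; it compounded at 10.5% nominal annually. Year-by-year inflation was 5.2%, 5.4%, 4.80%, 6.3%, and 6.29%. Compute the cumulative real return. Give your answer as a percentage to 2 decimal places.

25.48%

Cumulative inflation factor: 1.052 × 1.054 × 1.0480 × 1.063 × 1.0629 ≈ 1.31294.
Nominal growth factor: 1.64745. Real growth factor = 1.64745 / 1.31294 ≈ 1.25478.
Total real return ≈ 25.4781%.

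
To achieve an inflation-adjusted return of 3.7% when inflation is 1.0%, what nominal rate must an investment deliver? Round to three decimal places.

4.737%

By the Fisher equation, 1 + r_nom = (1 + 3.7%)(1 + 1.0%) = 1.037 × 1.010 = 1.04737.
So r_nom = 4.737%.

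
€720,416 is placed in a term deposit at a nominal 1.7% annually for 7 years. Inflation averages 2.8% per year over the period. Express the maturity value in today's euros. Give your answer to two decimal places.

€668,156.53

Nominal value at maturity: €720,416 × (1 + 1.7%)^7 ≈ €810,643.72.
Price-level factor over 7 years: (1 + 2.8%)^7 ≈ 1.2132541978.
Dividing the nominal maturity value by the price-level factor gives the value in today's money.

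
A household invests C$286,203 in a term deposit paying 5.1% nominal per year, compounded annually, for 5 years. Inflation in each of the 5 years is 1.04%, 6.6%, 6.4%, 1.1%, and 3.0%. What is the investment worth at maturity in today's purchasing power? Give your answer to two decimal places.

C$307,543.97

Nominal value at maturity: C$286,203 × (1 + 5.1%)^5 ≈ C$367,018.34.
Price-level factor over 5 years: 1.0104 × 1.066 × 1.064 × 1.011 × 1.030 ≈ 1.1933849333.
The maturity value deflated by that factor is the answer in today's purchasing power.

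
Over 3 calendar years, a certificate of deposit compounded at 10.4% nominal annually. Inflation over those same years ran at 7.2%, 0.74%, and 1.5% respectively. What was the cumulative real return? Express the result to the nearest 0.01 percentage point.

22.76%

Cumulative inflation factor: 1.072 × 1.0074 × 1.015 ≈ 1.09613.
Nominal growth factor: 1.34557. Real growth factor = 1.34557 / 1.09613 ≈ 1.22756.
Total real return ≈ 22.7565%.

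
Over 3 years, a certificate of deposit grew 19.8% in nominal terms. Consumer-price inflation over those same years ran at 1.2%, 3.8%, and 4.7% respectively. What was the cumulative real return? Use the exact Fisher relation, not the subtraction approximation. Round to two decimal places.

Cumulative inflation factor: 1.012 × 1.038 × 1.047 ≈ 1.09983.
Nominal growth factor: 1.19800. Real growth factor = 1.19800 / 1.09983 ≈ 1.08926.
Total real return ≈ 8.9262%.

8.93%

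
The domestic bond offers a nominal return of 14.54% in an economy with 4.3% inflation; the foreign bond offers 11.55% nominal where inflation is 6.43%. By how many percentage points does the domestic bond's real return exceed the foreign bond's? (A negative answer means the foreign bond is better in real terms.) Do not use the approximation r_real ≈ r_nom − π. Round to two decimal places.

The domestic bond real return: 1.1454/1.043 − 1 = 9.818%.
The foreign bond real return: 1.1155/1.0643 − 1 = 4.811%.
Difference: 9.818 − 4.811 = 5.007 pp.

5.01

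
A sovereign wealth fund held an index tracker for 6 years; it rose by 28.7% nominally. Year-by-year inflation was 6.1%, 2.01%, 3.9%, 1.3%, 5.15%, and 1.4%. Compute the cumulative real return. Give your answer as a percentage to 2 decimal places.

Cumulative inflation factor: 1.061 × 1.0201 × 1.039 × 1.013 × 1.0515 × 1.014 ≈ 1.21459.
Nominal growth factor: 1.28700. Real growth factor = 1.28700 / 1.21459 ≈ 1.05962.
Total real return ≈ 5.9615%.

5.96%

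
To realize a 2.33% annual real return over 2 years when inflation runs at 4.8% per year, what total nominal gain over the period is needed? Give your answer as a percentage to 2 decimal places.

15.01%

Required annual nominal rate: (1+2.33%)(1+4.8%) − 1 = 7.24184%.
Cumulative over 2 years: (1 + 0.0724184)^2 − 1 ≈ 0.15008.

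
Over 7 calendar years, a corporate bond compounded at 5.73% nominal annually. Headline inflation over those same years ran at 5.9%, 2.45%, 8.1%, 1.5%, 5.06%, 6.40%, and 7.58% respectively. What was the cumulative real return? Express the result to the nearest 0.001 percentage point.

3.176%

Cumulative inflation factor: 1.059 × 1.0245 × 1.081 × 1.015 × 1.0506 × 1.0640 × 1.0758 ≈ 1.43156.
Nominal growth factor: 1.47702. Real growth factor = 1.47702 / 1.43156 ≈ 1.03176.
Total real return ≈ 3.1757%.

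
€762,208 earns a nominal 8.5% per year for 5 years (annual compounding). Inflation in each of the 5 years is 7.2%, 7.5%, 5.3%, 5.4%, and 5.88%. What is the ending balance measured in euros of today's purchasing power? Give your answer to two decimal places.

€846,322.78

Nominal value at maturity: €762,208 × (1 + 8.5%)^5 ≈ €1,146,099.16.
Price-level factor over 5 years: 1.072 × 1.075 × 1.053 × 1.054 × 1.0588 ≈ 1.3542104610.
The maturity value deflated by that factor is the answer in today's purchasing power.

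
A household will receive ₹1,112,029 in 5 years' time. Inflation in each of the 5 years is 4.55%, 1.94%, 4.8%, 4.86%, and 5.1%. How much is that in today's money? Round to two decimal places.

₹903,386.50

Price-level factor over 5 years: 1.0455 × 1.0194 × 1.048 × 1.0486 × 1.051 ≈ 1.2309559686.
Purchasing power today: ₹1,112,029 divided by that factor.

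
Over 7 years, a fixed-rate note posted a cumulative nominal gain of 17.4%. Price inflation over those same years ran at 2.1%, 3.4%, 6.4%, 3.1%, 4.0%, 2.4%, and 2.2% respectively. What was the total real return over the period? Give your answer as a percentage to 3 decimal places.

Cumulative inflation factor: 1.021 × 1.034 × 1.064 × 1.031 × 1.040 × 1.024 × 1.022 ≈ 1.26046.
Nominal growth factor: 1.17400. Real growth factor = 1.17400 / 1.26046 ≈ 0.93140.
Total real return ≈ -6.8598%.

-6.860%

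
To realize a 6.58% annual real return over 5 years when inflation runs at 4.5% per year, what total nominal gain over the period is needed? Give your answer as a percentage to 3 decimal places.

Required annual nominal rate: (1+6.58%)(1+4.5%) − 1 = 11.3761%.
Cumulative over 5 years: (1 + 0.113761)^5 − 1 ≈ 0.71380.

71.380%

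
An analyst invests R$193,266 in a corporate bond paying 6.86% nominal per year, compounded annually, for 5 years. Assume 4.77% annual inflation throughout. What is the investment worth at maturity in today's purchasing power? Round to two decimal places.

Nominal value at maturity: R$193,266 × (1 + 6.86%)^5 ≈ R$269,296.87.
Price-level factor over 5 years: (1 + 4.77%)^5 ≈ 1.2623643450.
Dividing the nominal maturity value by the price-level factor gives the value in today's money.

R$213,327.37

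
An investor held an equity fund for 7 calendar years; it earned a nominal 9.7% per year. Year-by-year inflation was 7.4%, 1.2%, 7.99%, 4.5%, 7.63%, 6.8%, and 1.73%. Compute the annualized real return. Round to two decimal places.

Cumulative inflation factor: 1.074 × 1.012 × 1.0799 × 1.045 × 1.0763 × 1.068 × 1.0173 ≈ 1.43429.
Nominal growth factor: 1.91182. Real growth factor = 1.91182 / 1.43429 ≈ 1.33293.
Annualized: 1.33293^(1/7) − 1 ≈ 0.04191.

4.19%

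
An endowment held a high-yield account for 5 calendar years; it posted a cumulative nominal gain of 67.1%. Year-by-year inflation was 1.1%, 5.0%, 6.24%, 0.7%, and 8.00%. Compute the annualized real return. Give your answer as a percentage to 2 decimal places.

Cumulative inflation factor: 1.011 × 1.050 × 1.0624 × 1.007 × 1.0800 ≈ 1.22654.
Nominal growth factor: 1.67100. Real growth factor = 1.67100 / 1.22654 ≈ 1.36237.
Annualized: 1.36237^(1/5) − 1 ≈ 0.06380.

6.38%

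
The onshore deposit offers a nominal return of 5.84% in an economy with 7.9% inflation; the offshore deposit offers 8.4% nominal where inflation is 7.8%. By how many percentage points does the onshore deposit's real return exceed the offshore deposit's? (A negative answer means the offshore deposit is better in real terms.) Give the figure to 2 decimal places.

-2.47

The onshore deposit real return: 1.0584/1.079 − 1 = -1.909%.
The offshore deposit real return: 1.084/1.078 − 1 = 0.557%.
Difference: -1.909 − 0.557 = -2.466 pp.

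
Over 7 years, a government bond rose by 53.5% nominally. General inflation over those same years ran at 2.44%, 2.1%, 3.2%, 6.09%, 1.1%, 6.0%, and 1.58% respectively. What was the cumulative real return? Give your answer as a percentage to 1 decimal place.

Cumulative inflation factor: 1.0244 × 1.021 × 1.032 × 1.0609 × 1.011 × 1.060 × 1.0158 ≈ 1.24656.
Nominal growth factor: 1.53500. Real growth factor = 1.53500 / 1.24656 ≈ 1.23138.
Total real return ≈ 23.1385%.

23.1%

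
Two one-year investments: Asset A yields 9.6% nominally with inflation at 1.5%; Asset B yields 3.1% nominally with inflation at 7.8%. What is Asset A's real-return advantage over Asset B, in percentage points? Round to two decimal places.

Asset A real return: 1.096/1.015 − 1 = 7.980%.
Asset B real return: 1.031/1.078 − 1 = -4.360%.
Difference: 7.980 − (-4.360) = 12.340 pp.

12.34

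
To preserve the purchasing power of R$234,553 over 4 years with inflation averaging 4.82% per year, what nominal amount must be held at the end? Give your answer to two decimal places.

R$283,150.68

Cumulative price-level factor: (1+4.82%)^4 ≈ 1.2071927581.
The nominal amount required is R$234,553 scaled up by that factor.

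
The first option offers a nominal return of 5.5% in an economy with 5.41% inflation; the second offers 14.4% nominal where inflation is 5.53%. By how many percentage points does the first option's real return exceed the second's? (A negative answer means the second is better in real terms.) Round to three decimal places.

-8.320

The first option real return: 1.055/1.0541 − 1 = 0.0854%.
The second real return: 1.144/1.0553 − 1 = 8.4052%.
Difference: 0.0854 − 8.4052 = -8.3198 pp.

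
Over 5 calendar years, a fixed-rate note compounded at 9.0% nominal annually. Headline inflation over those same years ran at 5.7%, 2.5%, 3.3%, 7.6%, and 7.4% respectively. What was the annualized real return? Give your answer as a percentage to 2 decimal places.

Cumulative inflation factor: 1.057 × 1.025 × 1.033 × 1.076 × 1.074 ≈ 1.29335.
Nominal growth factor: 1.53862. Real growth factor = 1.53862 / 1.29335 ≈ 1.18964.
Annualized: 1.18964^(1/5) − 1 ≈ 0.03534.

3.53%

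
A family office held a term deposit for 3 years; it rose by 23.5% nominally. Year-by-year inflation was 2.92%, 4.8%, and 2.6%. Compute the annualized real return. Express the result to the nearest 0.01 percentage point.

Cumulative inflation factor: 1.0292 × 1.048 × 1.026 ≈ 1.10665.
Nominal growth factor: 1.23500. Real growth factor = 1.23500 / 1.10665 ≈ 1.11599.
Annualized: 1.11599^(1/3) − 1 ≈ 0.03726.

3.73%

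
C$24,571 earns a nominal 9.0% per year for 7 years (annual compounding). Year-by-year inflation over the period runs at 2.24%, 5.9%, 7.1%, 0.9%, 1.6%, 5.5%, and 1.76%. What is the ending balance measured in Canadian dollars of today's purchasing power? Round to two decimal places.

C$35,195.54

Nominal value at maturity: C$24,571 × (1 + 9.0%)^7 ≈ C$44,916.75.
Price-level factor over 7 years: 1.0224 × 1.059 × 1.071 × 1.009 × 1.016 × 1.055 × 1.0176 ≈ 1.2762057701.
Dividing the nominal maturity value by the price-level factor gives the value in today's money.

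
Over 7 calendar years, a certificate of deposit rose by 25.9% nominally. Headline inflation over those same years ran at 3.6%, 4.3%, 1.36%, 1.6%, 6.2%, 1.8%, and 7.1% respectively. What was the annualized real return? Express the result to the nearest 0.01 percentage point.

-0.33%

Cumulative inflation factor: 1.036 × 1.043 × 1.0136 × 1.016 × 1.062 × 1.018 × 1.071 ≈ 1.28845.
Nominal growth factor: 1.25900. Real growth factor = 1.25900 / 1.28845 ≈ 0.97715.
Annualized: 0.97715^(1/7) − 1 ≈ -0.00330.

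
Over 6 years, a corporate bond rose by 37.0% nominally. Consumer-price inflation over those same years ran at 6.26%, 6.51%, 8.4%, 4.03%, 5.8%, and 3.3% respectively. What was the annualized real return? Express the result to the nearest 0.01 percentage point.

-0.30%

Cumulative inflation factor: 1.0626 × 1.0651 × 1.084 × 1.0403 × 1.058 × 1.033 ≈ 1.39487.
Nominal growth factor: 1.37000. Real growth factor = 1.37000 / 1.39487 ≈ 0.98217.
Annualized: 0.98217^(1/6) − 1 ≈ -0.00299.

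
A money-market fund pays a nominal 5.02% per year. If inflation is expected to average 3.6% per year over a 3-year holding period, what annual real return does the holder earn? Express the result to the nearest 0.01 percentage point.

1.37%

With constant rates the annual real return is the same each year: (1+5.02%)/(1+3.6%) − 1 = 0.01371.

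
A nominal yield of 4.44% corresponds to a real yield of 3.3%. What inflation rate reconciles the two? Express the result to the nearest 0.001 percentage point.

1.104%

From (1+r_nom) = (1+r_real)(1+π), we get 1+π = (1 + 4.44%)/(1 + 3.3%) = 1.0444/1.033 ≈ 1.01104.
So π ≈ 1.1036%.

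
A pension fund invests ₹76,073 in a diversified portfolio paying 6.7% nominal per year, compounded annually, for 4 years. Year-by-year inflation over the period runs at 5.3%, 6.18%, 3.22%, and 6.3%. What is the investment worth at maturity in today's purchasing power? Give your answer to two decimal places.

₹80,374.82

Nominal value at maturity: ₹76,073 × (1 + 6.7%)^4 ≈ ₹98,602.57.
Price-level factor over 4 years: 1.053 × 1.0618 × 1.0322 × 1.063 ≈ 1.2267843058.
The maturity value deflated by that factor is the answer in today's purchasing power.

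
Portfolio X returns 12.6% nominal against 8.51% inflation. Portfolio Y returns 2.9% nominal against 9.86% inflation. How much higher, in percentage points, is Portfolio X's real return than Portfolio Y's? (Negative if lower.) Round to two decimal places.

Portfolio X real return: 1.126/1.0851 − 1 = 3.769%.
Portfolio Y real return: 1.029/1.0986 − 1 = -6.335%.
Difference: 3.769 − (-6.335) = 10.104 pp.

10.10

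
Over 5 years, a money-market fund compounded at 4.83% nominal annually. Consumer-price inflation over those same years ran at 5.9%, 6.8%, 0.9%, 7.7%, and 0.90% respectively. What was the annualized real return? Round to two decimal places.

0.41%

Cumulative inflation factor: 1.059 × 1.068 × 1.009 × 1.077 × 1.0090 ≈ 1.24012.
Nominal growth factor: 1.26598. Real growth factor = 1.26598 / 1.24012 ≈ 1.02085.
Annualized: 1.02085^(1/5) − 1 ≈ 0.00414.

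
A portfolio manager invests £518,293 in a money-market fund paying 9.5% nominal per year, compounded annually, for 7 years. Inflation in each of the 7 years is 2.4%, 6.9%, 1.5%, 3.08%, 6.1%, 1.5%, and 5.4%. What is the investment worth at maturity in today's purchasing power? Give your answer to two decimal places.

£752,547.69

Nominal value at maturity: £518,293 × (1 + 9.5%)^7 ≈ £978,304.78.
Price-level factor over 7 years: 1.024 × 1.069 × 1.015 × 1.0308 × 1.061 × 1.015 × 1.054 ≈ 1.2999904174.
The maturity value deflated by that factor is the answer in today's purchasing power.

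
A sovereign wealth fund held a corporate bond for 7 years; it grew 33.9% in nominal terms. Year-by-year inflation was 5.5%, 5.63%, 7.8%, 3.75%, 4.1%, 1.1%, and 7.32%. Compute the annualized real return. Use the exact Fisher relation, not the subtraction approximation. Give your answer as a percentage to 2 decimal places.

Cumulative inflation factor: 1.055 × 1.0563 × 1.078 × 1.0375 × 1.041 × 1.011 × 1.0732 ≈ 1.40776.
Nominal growth factor: 1.33900. Real growth factor = 1.33900 / 1.40776 ≈ 0.95116.
Annualized: 0.95116^(1/7) − 1 ≈ -0.00713.

-0.71%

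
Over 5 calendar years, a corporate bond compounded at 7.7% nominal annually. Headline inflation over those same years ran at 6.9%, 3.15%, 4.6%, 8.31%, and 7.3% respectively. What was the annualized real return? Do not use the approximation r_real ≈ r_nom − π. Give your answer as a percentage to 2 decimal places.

Cumulative inflation factor: 1.069 × 1.0315 × 1.046 × 1.0831 × 1.073 ≈ 1.34044.
Nominal growth factor: 1.44903. Real growth factor = 1.44903 / 1.34044 ≈ 1.08101.
Annualized: 1.08101^(1/5) − 1 ≈ 0.01570.

1.57%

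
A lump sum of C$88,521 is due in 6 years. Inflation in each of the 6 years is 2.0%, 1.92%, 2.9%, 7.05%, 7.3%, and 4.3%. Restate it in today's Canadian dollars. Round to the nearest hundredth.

C$69,071.78

Price-level factor over 6 years: 1.020 × 1.0192 × 1.029 × 1.0705 × 1.073 × 1.043 ≈ 1.2815798295.
Purchasing power today: C$88,521 divided by that factor.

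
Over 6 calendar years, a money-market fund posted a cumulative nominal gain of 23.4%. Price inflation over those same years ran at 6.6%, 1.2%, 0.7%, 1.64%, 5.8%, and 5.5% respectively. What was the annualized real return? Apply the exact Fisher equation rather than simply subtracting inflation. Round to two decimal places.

Cumulative inflation factor: 1.066 × 1.012 × 1.007 × 1.0164 × 1.058 × 1.055 ≈ 1.23245.
Nominal growth factor: 1.23400. Real growth factor = 1.23400 / 1.23245 ≈ 1.00126.
Annualized: 1.00126^(1/6) − 1 ≈ 0.00021.

0.02%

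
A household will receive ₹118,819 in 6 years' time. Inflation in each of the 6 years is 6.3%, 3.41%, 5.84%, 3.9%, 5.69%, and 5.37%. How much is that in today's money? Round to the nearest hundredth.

₹88,262.01

Price-level factor over 6 years: 1.063 × 1.0341 × 1.0584 × 1.039 × 1.0569 × 1.0537 ≈ 1.3462076660.
Purchasing power today: ₹118,819 divided by that factor.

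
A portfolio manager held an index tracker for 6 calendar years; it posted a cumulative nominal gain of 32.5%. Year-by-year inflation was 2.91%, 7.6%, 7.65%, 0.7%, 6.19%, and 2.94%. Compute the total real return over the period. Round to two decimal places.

0.98%

Cumulative inflation factor: 1.0291 × 1.076 × 1.0765 × 1.007 × 1.0619 × 1.0294 ≈ 1.31214.
Nominal growth factor: 1.32500. Real growth factor = 1.32500 / 1.31214 ≈ 1.00980.
Total real return ≈ 0.9799%.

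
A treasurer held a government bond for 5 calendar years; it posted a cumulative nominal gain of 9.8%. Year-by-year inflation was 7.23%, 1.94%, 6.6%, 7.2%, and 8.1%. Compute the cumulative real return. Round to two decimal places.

-18.69%

Cumulative inflation factor: 1.0723 × 1.0194 × 1.066 × 1.072 × 1.081 ≈ 1.35033.
Nominal growth factor: 1.09800. Real growth factor = 1.09800 / 1.35033 ≈ 0.81314.
Total real return ≈ -18.6863%.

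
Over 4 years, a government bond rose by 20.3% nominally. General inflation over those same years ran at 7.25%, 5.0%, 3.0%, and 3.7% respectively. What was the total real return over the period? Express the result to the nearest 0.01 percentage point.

0.01%

Cumulative inflation factor: 1.0725 × 1.050 × 1.030 × 1.037 ≈ 1.20283.
Nominal growth factor: 1.20300. Real growth factor = 1.20300 / 1.20283 ≈ 1.00015.
Total real return ≈ 0.0145%.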